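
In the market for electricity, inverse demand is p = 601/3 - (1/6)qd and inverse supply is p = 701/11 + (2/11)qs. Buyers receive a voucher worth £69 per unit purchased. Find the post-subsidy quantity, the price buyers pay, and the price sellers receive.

Pre-subsidy: 601/3 - (1/6)q = 701/11 + (2/11)q gives q* = 392 and p* = 135.
With the rebate, buyers effectively pay pb = ps − 69, where ps is the price sellers receive.
On the curves, pb = 601/3 - (1/6)q and ps = 701/11 + (2/11)q; the wedge ps − pb = 69 gives 701/11 + (2/11)q − (601/3 - (1/6)q) = 69, so q' = 590.
Then pb = 601/3 − (1/6)·590 = 102 and ps = 701/11 + (2/11)·590 = 171.

q' = 590; buyers pay £102; sellers receive £171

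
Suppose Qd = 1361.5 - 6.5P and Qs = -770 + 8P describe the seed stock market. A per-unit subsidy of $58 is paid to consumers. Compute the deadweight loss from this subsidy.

Pre-subsidy: 1361.5 - 6.5P = -770 + 8P gives P* = 147, Q* = 406.
With the rebate, buyers effectively pay Pb = Ps − 58, where Ps is the price sellers receive.
Demand in terms of Ps becomes Qd = 1361.5 − 6.5(Ps − 58) = 1738.5 - 6.5Ps. Setting this equal to supply: 1738.5 - 6.5Ps = -770 + 8Ps, so Ps = 173.
Buyers pay Pb = 173 − 58 = 115; Q' = -770 + 8·173 = 614.
The subsidy expands output by 614 − 406 = 208 past the efficient level; on those units the gap between marginal cost and willingness to pay runs from 0 up to 58.
DWL = ½ × 58 × 208 = 6032.

Deadweight loss = $6032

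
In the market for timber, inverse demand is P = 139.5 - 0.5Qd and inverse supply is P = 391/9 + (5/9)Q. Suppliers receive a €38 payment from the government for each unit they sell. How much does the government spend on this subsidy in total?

Government cost = €4826

Pre-subsidy: 139.5 - 0.5Q = 391/9 + (5/9)Q gives Q* = 91 and P* = 94.
With the subsidy, sellers receive Ps = Pb + 38 for each unit, where Pb is the price buyers pay.
On the curves, Pb = 139.5 - 0.5Q and Ps = 391/9 + (5/9)Q; the wedge Ps − Pb = 38 gives 391/9 + (5/9)Q − (139.5 - 0.5Q) = 38, so Q' = 127.
Then Pb = 139.5 − 0.5·127 = 76 and Ps = 391/9 + (5/9)·127 = 114.
Government outlay = subsidy × quantity = 38 × 127 = 4826.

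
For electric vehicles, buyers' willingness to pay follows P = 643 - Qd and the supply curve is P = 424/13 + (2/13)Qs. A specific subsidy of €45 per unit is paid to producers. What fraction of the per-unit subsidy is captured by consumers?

Consumer share = 13/15

Pre-subsidy: 643 - Q = 424/13 + (2/13)Q gives Q* = 529 and P* = 114.
With the subsidy, sellers receive Ps = Pb + 45 for each unit, where Pb is the price buyers pay.
On the curves, Pb = 643 - Q and Ps = 424/13 + (2/13)Q; the wedge Ps − Pb = 45 gives 424/13 + (2/13)Q − (643 - Q) = 45, so Q' = 568.
Then Pb = 643 − 1·568 = 75 and Ps = 424/13 + (2/13)·568 = 120.
Buyers' price falls by P* − Pb = 114 − 75 = 39; sellers' price rises by Ps − P* = 120 − 114 = 6.
So consumers capture 39/45 = 13/15 of each unit of subsidy.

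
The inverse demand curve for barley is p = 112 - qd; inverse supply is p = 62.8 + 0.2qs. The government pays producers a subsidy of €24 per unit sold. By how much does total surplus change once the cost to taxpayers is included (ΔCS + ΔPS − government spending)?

Pre-subsidy: 112 - q = 62.8 + 0.2q gives q* = 41 and p* = 71.
With the subsidy, sellers receive ps = pb + 24 for each unit, where pb is the price buyers pay.
On the curves, pb = 112 - q and ps = 62.8 + 0.2q; the wedge ps − pb = 24 gives 62.8 + 0.2q − (112 - q) = 24, so q' = 61.
Then pb = 112 − 1·61 = 51 and ps = 62.8 + 0.2·61 = 75.
ΔCS = ½(41 + 61)(71 − 51) = 1020; ΔPS = ½(41 + 61)(75 − 71) = 204.
Government spending = 24 × 61 = 1464.
Net change = 1020 + 204 − 1464 = -240. The loss equals the DWL triangle ½·24·20.

Net change in total surplus = -€240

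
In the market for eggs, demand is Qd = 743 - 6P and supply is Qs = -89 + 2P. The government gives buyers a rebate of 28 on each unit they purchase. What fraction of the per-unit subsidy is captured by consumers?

Consumer share = 0.25

Pre-subsidy: 743 - 6P = -89 + 2P gives P* = 104, Q* = 119.
With the rebate, buyers effectively pay Pb = Ps − 28, where Ps is the price sellers receive.
Demand in terms of Ps becomes Qd = 743 − 6(Ps − 28) = 911 - 6Ps. Setting this equal to supply: 911 - 6Ps = -89 + 2Ps, so Ps = 125.
Buyers pay Pb = 125 − 28 = 97; Q' = -89 + 2·125 = 161.
Buyers' price falls by P* − Pb = 104 − 97 = 7; sellers' price rises by Ps − P* = 125 − 104 = 21.
So consumers capture 7/28 = 0.25 of each unit of subsidy.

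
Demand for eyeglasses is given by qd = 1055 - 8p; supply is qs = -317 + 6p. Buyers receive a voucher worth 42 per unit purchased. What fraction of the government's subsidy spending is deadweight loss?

Pre-subsidy: 1055 - 8p = -317 + 6p gives p* = 98, q* = 271.
With the rebate, buyers effectively pay pb = ps − 42, where ps is the price sellers receive.
Demand in terms of ps becomes qd = 1055 − 8(ps − 42) = 1391 - 8ps. Setting this equal to supply: 1391 - 8ps = -317 + 6ps, so ps = 122.
Buyers pay pb = 122 − 42 = 80; q' = -317 + 6·122 = 415.
ΔCS = ½(271 + 415)(98 − 80) = 6174; ΔPS = ½(271 + 415)(122 − 98) = 8232.
Government spending = 42 × 415 = 17430.
DWL = ½ × 42 × (415 − 271) = 3024; fraction = 3024 / 17430 = 72/415.

DWL / government spending = 72/415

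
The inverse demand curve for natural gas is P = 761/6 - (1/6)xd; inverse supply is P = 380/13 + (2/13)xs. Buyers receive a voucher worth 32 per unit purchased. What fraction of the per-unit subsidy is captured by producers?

Pre-subsidy: 761/6 - (1/6)x = 380/13 + (2/13)x gives x* = 304.52 and P* = 76.08.
With the rebate, buyers effectively pay Pb = Ps − 32, where Ps is the price sellers receive.
On the curves, Pb = 761/6 - (1/6)x and Ps = 380/13 + (2/13)x; the wedge Ps − Pb = 32 gives 380/13 + (2/13)x − (761/6 - (1/6)x) = 32, so x' = 404.36.
Then Pb = 761/6 − (1/6)·404.36 = 59.44 and Ps = 380/13 + (2/13)·404.36 = 91.44.
Buyers' price falls by P* − Pb = 76.08 − 59.44 = 16.64; sellers' price rises by Ps − P* = 91.44 − 76.08 = 15.36.
So producers capture 15.36/32 = 0.48 of each unit of subsidy.

Producer share = 0.48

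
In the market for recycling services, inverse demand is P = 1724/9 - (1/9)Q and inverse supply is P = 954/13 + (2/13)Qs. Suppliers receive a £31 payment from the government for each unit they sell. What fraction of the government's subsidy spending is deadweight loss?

DWL / government spending = 117/1126

Pre-subsidy: 1724/9 - (1/9)Q = 954/13 + (2/13)Q gives Q* = 446 and P* = 142.
With the subsidy, sellers receive Ps = Pb + 31 for each unit, where Pb is the price buyers pay.
On the curves, Pb = 1724/9 - (1/9)Q and Ps = 954/13 + (2/13)Q; the wedge Ps − Pb = 31 gives 954/13 + (2/13)Q − (1724/9 - (1/9)Q) = 31, so Q' = 563.
Then Pb = 1724/9 − (1/9)·563 = 129 and Ps = 954/13 + (2/13)·563 = 160.
ΔCS = ½(446 + 563)(142 − 129) = 6558.5; ΔPS = ½(446 + 563)(160 − 142) = 9081.
Government spending = 31 × 563 = 17453.
DWL = ½ × 31 × (563 − 446) = 1813.5; fraction = 1813.5 / 17453 = 117/1126.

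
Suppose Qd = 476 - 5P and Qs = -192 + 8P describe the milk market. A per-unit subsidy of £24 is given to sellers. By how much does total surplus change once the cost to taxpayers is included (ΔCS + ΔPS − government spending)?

Pre-subsidy: 476 - 5P = -192 + 8P gives P* = 668/13, Q* = 2848/13.
With the subsidy, sellers receive Ps = Pb + 24 for each unit, where Pb is the price buyers pay.
Supply in terms of Pb becomes Qs = -192 + 8(Pb + 24) = 0 + 8Pb. Setting this equal to demand: 476 - 5Pb = 0 + 8Pb, so Pb = 476/13.
Sellers receive Ps = 476/13 + 24 = 788/13; Q' = 476 − 5·(476/13) = 3808/13.
ΔCS = ½(2848/13 + 3808/13)(668/13 − 476/13) = 49152/13; ΔPS = ½(2848/13 + 3808/13)(788/13 − 668/13) = 30720/13.
Government spending = 24 × 3808/13 = 91392/13.
Net change = 49152/13 + 30720/13 − 91392/13 = -11520/13. The loss equals the DWL triangle ½·24·960/13.

Net change in total surplus = -11520/13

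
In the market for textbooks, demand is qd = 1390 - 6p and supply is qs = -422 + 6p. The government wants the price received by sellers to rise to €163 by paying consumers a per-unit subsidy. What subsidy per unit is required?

At a seller price of 163, quantity supplied is -422 + 6·163 = 556.
Buyers absorb 556 only when they pay pb with 1390 − 6·pb = 556, i.e. pb = 139.
s = ps − pb = 163 − 139 = 24.

Required subsidy s = €24 per unit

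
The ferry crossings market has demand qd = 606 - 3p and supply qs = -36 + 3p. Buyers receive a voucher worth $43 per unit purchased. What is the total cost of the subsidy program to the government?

Pre-subsidy: 606 - 3p = -36 + 3p gives p* = 107, q* = 285.
With the rebate, buyers effectively pay pb = ps − 43, where ps is the price sellers receive.
Demand in terms of ps becomes qd = 606 − 3(ps − 43) = 735 - 3ps. Setting this equal to supply: 735 - 3ps = -36 + 3ps, so ps = 128.5.
Buyers pay pb = 128.5 − 43 = 85.5; q' = -36 + 3·128.5 = 349.5.
Government outlay = subsidy × quantity = 43 × 349.5 = 15028.5.

Government cost = $15028.5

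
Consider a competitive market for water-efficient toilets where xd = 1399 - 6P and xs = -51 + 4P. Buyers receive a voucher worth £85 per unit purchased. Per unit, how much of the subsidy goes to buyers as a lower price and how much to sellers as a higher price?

Buyers gain £34 per unit; sellers gain £51 per unit

Pre-subsidy: 1399 - 6P = -51 + 4P gives P* = 145, x* = 529.
With the rebate, buyers effectively pay Pb = Ps − 85, where Ps is the price sellers receive.
Demand in terms of Ps becomes xd = 1399 − 6(Ps − 85) = 1909 - 6Ps. Setting this equal to supply: 1909 - 6Ps = -51 + 4Ps, so Ps = 196.
Buyers pay Pb = 196 − 85 = 111; x' = -51 + 4·196 = 733.
Buyers' price falls by P* − Pb = 145 − 111 = 34; sellers' price rises by Ps − P* = 196 − 145 = 51.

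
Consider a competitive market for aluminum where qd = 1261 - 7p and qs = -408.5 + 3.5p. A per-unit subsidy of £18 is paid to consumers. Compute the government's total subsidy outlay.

Pre-subsidy: 1261 - 7p = -408.5 + 3.5p gives p* = 159, q* = 148.
With the rebate, buyers effectively pay pb = ps − 18, where ps is the price sellers receive.
Demand in terms of ps becomes qd = 1261 − 7(ps − 18) = 1387 - 7ps. Setting this equal to supply: 1387 - 7ps = -408.5 + 3.5ps, so ps = 171.
Buyers pay pb = 171 − 18 = 153; q' = -408.5 + 3.5·171 = 190.
Government outlay = subsidy × quantity = 18 × 190 = 3420.

Government cost = £3420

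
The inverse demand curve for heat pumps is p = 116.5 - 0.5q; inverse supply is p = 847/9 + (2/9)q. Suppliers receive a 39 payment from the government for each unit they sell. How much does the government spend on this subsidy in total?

Government cost = 3315

Pre-subsidy: 116.5 - 0.5q = 847/9 + (2/9)q gives q* = 31 and p* = 101.
With the subsidy, sellers receive ps = pb + 39 for each unit, where pb is the price buyers pay.
On the curves, pb = 116.5 - 0.5q and ps = 847/9 + (2/9)q; the wedge ps − pb = 39 gives 847/9 + (2/9)q − (116.5 - 0.5q) = 39, so q' = 85.
Then pb = 116.5 − 0.5·85 = 74 and ps = 847/9 + (2/9)·85 = 113.
Government outlay = subsidy × quantity = 39 × 85 = 3315.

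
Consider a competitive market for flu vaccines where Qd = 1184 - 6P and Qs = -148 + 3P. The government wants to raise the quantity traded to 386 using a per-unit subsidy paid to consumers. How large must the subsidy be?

At Q = 386, invert demand for the buyer price: Pb = (1184 − 386)/6 = 133; invert supply for the seller price: Ps = (386 − (-148))/3 = 178.
The subsidy must fill the gap: s = Ps − Pb = 178 − 133 = 45.

Required subsidy s = 45 per unit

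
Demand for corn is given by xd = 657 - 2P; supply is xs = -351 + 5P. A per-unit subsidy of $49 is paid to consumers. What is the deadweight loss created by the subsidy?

Deadweight loss = $1715

Pre-subsidy: 657 - 2P = -351 + 5P gives P* = 144, x* = 369.
With the rebate, buyers effectively pay Pb = Ps − 49, where Ps is the price sellers receive.
Demand in terms of Ps becomes xd = 657 − 2(Ps − 49) = 755 - 2Ps. Setting this equal to supply: 755 - 2Ps = -351 + 5Ps, so Ps = 158.
Buyers pay Pb = 158 − 49 = 109; x' = -351 + 5·158 = 439.
The subsidy expands output by 439 − 369 = 70 past the efficient level; on those units the gap between marginal cost and willingness to pay runs from 0 up to 49.
DWL = ½ × 49 × 70 = 1715.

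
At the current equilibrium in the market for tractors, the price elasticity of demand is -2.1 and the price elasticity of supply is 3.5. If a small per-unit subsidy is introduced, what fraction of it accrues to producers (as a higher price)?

Producer share = 0.375

For a small subsidy around the equilibrium, the benefit split depends on the relative slopes, which at a point are proportional to the elasticities.
Buyer share = εs/(εs + |εd|) = 3.5/(3.5 + 2.1) = 0.625; seller share = |εd|/(εs + |εd|) = 0.375.
So producers capture 0.375 of the subsidy.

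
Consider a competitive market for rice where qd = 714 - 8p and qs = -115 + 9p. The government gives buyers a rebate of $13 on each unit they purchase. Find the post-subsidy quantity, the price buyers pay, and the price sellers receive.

q' = 6442/17; buyers pay 712/17; sellers receive 933/17

Pre-subsidy: 714 - 8p = -115 + 9p gives p* = 829/17, q* = 5506/17.
With the rebate, buyers effectively pay pb = ps − 13, where ps is the price sellers receive.
Demand in terms of ps becomes qd = 714 − 8(ps − 13) = 818 - 8ps. Setting this equal to supply: 818 - 8ps = -115 + 9ps, so ps = 933/17.
Buyers pay pb = 933/17 − 13 = 712/17; q' = -115 + 9·(933/17) = 6442/17.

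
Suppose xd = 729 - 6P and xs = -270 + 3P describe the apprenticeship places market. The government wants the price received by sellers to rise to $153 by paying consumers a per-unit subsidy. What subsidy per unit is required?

At a seller price of 153, quantity supplied is -270 + 3·153 = 189.
Buyers absorb 189 only when they pay Pb with 729 − 6·Pb = 189, i.e. Pb = 90.
s = Ps − Pb = 153 − 90 = 63.

Required subsidy s = $63 per unit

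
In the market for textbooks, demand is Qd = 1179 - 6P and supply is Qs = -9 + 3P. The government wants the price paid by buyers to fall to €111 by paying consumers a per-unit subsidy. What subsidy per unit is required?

At a buyer price of 111, quantity demanded is 1179 − 6·111 = 513.
Sellers supply 513 only when they receive Ps with -9 + 3·Ps = 513, i.e. Ps = 174.
s = Ps − Pb = 174 − 111 = 63.

Required subsidy s = €63 per unit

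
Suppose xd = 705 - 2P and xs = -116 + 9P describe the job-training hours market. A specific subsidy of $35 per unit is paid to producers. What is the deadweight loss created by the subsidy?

Deadweight loss = 11025/11

Pre-subsidy: 705 - 2P = -116 + 9P gives P* = 821/11, x* = 6113/11.
With the subsidy, sellers receive Ps = Pb + 35 for each unit, where Pb is the price buyers pay.
Supply in terms of Pb becomes xs = -116 + 9(Pb + 35) = 199 + 9Pb. Setting this equal to demand: 705 - 2Pb = 199 + 9Pb, so Pb = 46.
Sellers receive Ps = 46 + 35 = 81; x' = 705 − 2·46 = 613.
The subsidy expands output by 613 − 6113/11 = 630/11 past the efficient level; on those units the gap between marginal cost and willingness to pay runs from 0 up to 35.
DWL = ½ × 35 × 630/11 = 11025/11.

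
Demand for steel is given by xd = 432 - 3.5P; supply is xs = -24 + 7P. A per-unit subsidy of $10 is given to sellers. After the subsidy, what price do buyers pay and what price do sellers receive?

Buyers pay 772/21; sellers receive 982/21

Pre-subsidy: 432 - 3.5P = -24 + 7P gives P* = 304/7, x* = 280.
With the subsidy, sellers receive Ps = Pb + 10 for each unit, where Pb is the price buyers pay.
Supply in terms of Pb becomes xs = -24 + 7(Pb + 10) = 46 + 7Pb. Setting this equal to demand: 432 - 3.5Pb = 46 + 7Pb, so Pb = 772/21.
Sellers receive Ps = 772/21 + 10 = 982/21; x' = 432 − 3.5·(772/21) = 910/3.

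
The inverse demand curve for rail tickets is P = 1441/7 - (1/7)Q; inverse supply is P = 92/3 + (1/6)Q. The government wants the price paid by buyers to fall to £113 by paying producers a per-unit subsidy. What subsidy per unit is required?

At a buyer price of 113, quantity demanded is 1441 − 7·113 = 650.
Sellers supply 650 only when they receive Ps = 92/3 + (1/6)·650 = 139.
s = Ps − Pb = 139 − 113 = 26.

Required subsidy s = £26 per unit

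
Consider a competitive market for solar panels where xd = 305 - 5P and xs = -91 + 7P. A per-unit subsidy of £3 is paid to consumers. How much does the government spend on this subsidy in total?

Pre-subsidy: 305 - 5P = -91 + 7P gives P* = 33, x* = 140.
With the rebate, buyers effectively pay Pb = Ps − 3, where Ps is the price sellers receive.
Demand in terms of Ps becomes xd = 305 − 5(Ps − 3) = 320 - 5Ps. Setting this equal to supply: 320 - 5Ps = -91 + 7Ps, so Ps = 34.25.
Buyers pay Pb = 34.25 − 3 = 31.25; x' = -91 + 7·34.25 = 148.75.
Government outlay = subsidy × quantity = 3 × 148.75 = 446.25.

Government cost = £446.25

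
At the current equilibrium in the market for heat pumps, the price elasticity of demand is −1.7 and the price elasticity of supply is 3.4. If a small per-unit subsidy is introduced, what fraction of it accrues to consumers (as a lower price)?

Consumer share = 2/3

For a small subsidy around the equilibrium, the benefit split depends on the relative slopes, which at a point are proportional to the elasticities.
Buyer share = εs/(εs + |εd|) = 3.4/(3.4 + 1.7) = 2/3; seller share = |εd|/(εs + |εd|) = 1/3.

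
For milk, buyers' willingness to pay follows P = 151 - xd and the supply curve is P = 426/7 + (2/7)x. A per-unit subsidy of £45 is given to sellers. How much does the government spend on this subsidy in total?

Government cost = £4730

Pre-subsidy: 151 - x = 426/7 + (2/7)x gives x* = 631/9 and P* = 728/9.
With the subsidy, sellers receive Ps = Pb + 45 for each unit, where Pb is the price buyers pay.
On the curves, Pb = 151 - x and Ps = 426/7 + (2/7)x; the wedge Ps − Pb = 45 gives 426/7 + (2/7)x − (151 - x) = 45, so x' = 946/9.
Then Pb = 151 − 1·(946/9) = 413/9 and Ps = 426/7 + (2/7)·(946/9) = 818/9.
Government outlay = subsidy × quantity = 45 × 946/9 = 4730.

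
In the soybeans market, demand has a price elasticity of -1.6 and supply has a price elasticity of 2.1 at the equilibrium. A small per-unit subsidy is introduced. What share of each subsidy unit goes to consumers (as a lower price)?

Consumer share = 21/37

For a small subsidy around the equilibrium, the benefit split depends on the relative slopes, which at a point are proportional to the elasticities.
Buyer share = εs/(εs + |εd|) = 2.1/(2.1 + 1.6) = 21/37; seller share = |εd|/(εs + |εd|) = 16/37.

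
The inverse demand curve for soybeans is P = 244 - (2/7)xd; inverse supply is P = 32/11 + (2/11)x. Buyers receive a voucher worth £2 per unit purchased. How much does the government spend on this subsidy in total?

Government cost = 9359/9

Pre-subsidy: 244 - (2/7)x = 32/11 + (2/11)x gives x* = 1547/3 and P* = 290/3.
With the rebate, buyers effectively pay Pb = Ps − 2, where Ps is the price sellers receive.
On the curves, Pb = 244 - (2/7)x and Ps = 32/11 + (2/11)x; the wedge Ps − Pb = 2 gives 32/11 + (2/11)x − (244 - (2/7)x) = 2, so x' = 9359/18.
Then Pb = 244 − (2/7)·(9359/18) = 859/9 and Ps = 32/11 + (2/11)·(9359/18) = 877/9.
Government outlay = subsidy × quantity = 2 × 9359/18 = 9359/9.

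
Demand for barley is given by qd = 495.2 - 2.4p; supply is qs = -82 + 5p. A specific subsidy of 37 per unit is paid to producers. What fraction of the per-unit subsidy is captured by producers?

Producer share = 12/37

Pre-subsidy: 495.2 - 2.4p = -82 + 5p gives p* = 78, q* = 308.
With the subsidy, sellers receive ps = pb + 37 for each unit, where pb is the price buyers pay.
Supply in terms of pb becomes qs = -82 + 5(pb + 37) = 103 + 5pb. Setting this equal to demand: 495.2 - 2.4pb = 103 + 5pb, so pb = 53.
Sellers receive ps = 53 + 37 = 90; q' = 495.2 − 2.4·53 = 368.
Buyers' price falls by p* − pb = 78 − 53 = 25; sellers' price rises by ps − p* = 90 − 78 = 12.
So producers capture 12/37 = 12/37 of each unit of subsidy.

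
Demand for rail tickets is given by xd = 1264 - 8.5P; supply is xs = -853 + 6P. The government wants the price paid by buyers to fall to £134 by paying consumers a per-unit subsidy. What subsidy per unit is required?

At a buyer price of 134, quantity demanded is 1264 − 8.5·134 = 125.
Sellers supply 125 only when they receive Ps with -853 + 6·Ps = 125, i.e. Ps = 163.
s = Ps − Pb = 163 − 134 = 29.

Required subsidy s = £29 per unit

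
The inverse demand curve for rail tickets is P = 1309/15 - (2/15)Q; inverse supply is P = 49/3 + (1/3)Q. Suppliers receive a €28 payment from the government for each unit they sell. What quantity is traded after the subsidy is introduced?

Pre-subsidy: 1309/15 - (2/15)Q = 49/3 + (1/3)Q gives Q* = 152 and P* = 67.
With the subsidy, sellers receive Ps = Pb + 28 for each unit, where Pb is the price buyers pay.
On the curves, Pb = 1309/15 - (2/15)Q and Ps = 49/3 + (1/3)Q; the wedge Ps − Pb = 28 gives 49/3 + (1/3)Q − (1309/15 - (2/15)Q) = 28, so Q' = 212.
Then Pb = 1309/15 − (2/15)·212 = 59 and Ps = 49/3 + (1/3)·212 = 87.

Q' = 212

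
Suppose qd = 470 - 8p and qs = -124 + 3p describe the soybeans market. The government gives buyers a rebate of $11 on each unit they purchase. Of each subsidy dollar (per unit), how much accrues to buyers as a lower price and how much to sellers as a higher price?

Pre-subsidy: 470 - 8p = -124 + 3p gives p* = 54, q* = 38.
With the rebate, buyers effectively pay pb = ps − 11, where ps is the price sellers receive.
Demand in terms of ps becomes qd = 470 − 8(ps − 11) = 558 - 8ps. Setting this equal to supply: 558 - 8ps = -124 + 3ps, so ps = 62.
Buyers pay pb = 62 − 11 = 51; q' = -124 + 3·62 = 62.
Buyers' price falls by p* − pb = 54 − 51 = 3; sellers' price rises by ps − p* = 62 − 54 = 8.

Buyers gain $3 per unit; sellers gain $8 per unit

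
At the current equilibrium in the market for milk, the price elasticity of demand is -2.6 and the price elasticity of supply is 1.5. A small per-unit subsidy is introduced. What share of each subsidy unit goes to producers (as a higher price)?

For a small subsidy around the equilibrium, the benefit split depends on the relative slopes, which at a point are proportional to the elasticities.
Buyer share = εs/(εs + |εd|) = 1.5/(1.5 + 2.6) = 15/41; seller share = |εd|/(εs + |εd|) = 26/41.
So producers capture 26/41 of the subsidy.

Producer share = 26/41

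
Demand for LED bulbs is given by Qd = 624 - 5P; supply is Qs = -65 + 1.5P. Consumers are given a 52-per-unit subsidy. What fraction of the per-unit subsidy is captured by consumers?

Consumer share = 3/13

Pre-subsidy: 624 - 5P = -65 + 1.5P gives P* = 106, Q* = 94.
With the rebate, buyers effectively pay Pb = Ps − 52, where Ps is the price sellers receive.
Demand in terms of Ps becomes Qd = 624 − 5(Ps − 52) = 884 - 5Ps. Setting this equal to supply: 884 - 5Ps = -65 + 1.5Ps, so Ps = 146.
Buyers pay Pb = 146 − 52 = 94; Q' = -65 + 1.5·146 = 154.
Buyers' price falls by P* − Pb = 106 − 94 = 12; sellers' price rises by Ps − P* = 146 − 106 = 40.
So consumers capture 12/52 = 3/13 of each unit of subsidy.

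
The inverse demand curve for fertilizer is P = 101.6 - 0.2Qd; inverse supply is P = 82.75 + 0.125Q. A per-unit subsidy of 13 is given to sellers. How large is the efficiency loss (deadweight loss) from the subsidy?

Pre-subsidy: 101.6 - 0.2Q = 82.75 + 0.125Q gives Q* = 58 and P* = 90.
With the subsidy, sellers receive Ps = Pb + 13 for each unit, where Pb is the price buyers pay.
On the curves, Pb = 101.6 - 0.2Q and Ps = 82.75 + 0.125Q; the wedge Ps − Pb = 13 gives 82.75 + 0.125Q − (101.6 - 0.2Q) = 13, so Q' = 98.
Then Pb = 101.6 − 0.2·98 = 82 and Ps = 82.75 + 0.125·98 = 95.
The subsidy expands output by 98 − 58 = 40 past the efficient level; on those units the gap between marginal cost and willingness to pay runs from 0 up to 13.
DWL = ½ × 13 × 40 = 260.

Deadweight loss = 260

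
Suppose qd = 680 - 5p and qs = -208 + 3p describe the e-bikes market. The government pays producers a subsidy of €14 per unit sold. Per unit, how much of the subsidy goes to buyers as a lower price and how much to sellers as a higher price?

Buyers gain €5.25 per unit; sellers gain €8.75 per unit

Pre-subsidy: 680 - 5p = -208 + 3p gives p* = 111, q* = 125.
With the subsidy, sellers receive ps = pb + 14 for each unit, where pb is the price buyers pay.
Supply in terms of pb becomes qs = -208 + 3(pb + 14) = -166 + 3pb. Setting this equal to demand: 680 - 5pb = -166 + 3pb, so pb = 105.75.
Sellers receive ps = 105.75 + 14 = 119.75; q' = 680 − 5·105.75 = 151.25.
Buyers' price falls by p* − pb = 111 − 105.75 = 5.25; sellers' price rises by ps − p* = 119.75 − 111 = 8.75.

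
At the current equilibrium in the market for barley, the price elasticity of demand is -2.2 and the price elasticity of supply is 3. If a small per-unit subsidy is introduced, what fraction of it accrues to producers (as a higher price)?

For a small subsidy around the equilibrium, the benefit split depends on the relative slopes, which at a point are proportional to the elasticities.
Buyer share = εs/(εs + |εd|) = 3/(3 + 2.2) = 15/26; seller share = |εd|/(εs + |εd|) = 11/26.
So producers capture 11/26 of the subsidy.

Producer share = 11/26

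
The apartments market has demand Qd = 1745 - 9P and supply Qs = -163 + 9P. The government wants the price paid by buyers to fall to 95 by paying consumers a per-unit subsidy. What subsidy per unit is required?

Required subsidy s = 22 per unit

At a buyer price of 95, quantity demanded is 1745 − 9·95 = 890.
Sellers supply 890 only when they receive Ps with -163 + 9·Ps = 890, i.e. Ps = 117.
s = Ps − Pb = 117 − 95 = 22.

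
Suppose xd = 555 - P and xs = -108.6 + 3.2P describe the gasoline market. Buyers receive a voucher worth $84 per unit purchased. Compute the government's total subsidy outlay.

Pre-subsidy: 555 - P = -108.6 + 3.2P gives P* = 158, x* = 397.
With the rebate, buyers effectively pay Pb = Ps − 84, where Ps is the price sellers receive.
Demand in terms of Ps becomes xd = 555 − 1(Ps − 84) = 639 - Ps. Setting this equal to supply: 639 - Ps = -108.6 + 3.2Ps, so Ps = 178.
Buyers pay Pb = 178 − 84 = 94; x' = -108.6 + 3.2·178 = 461.
Government outlay = subsidy × quantity = 84 × 461 = 38724.

Government cost = $38724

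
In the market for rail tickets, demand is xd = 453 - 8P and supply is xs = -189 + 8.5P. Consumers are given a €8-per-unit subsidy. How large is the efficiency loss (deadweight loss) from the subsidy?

Deadweight loss = 4352/33

Pre-subsidy: 453 - 8P = -189 + 8.5P gives P* = 428/11, x* = 1559/11.
With the rebate, buyers effectively pay Pb = Ps − 8, where Ps is the price sellers receive.
Demand in terms of Ps becomes xd = 453 − 8(Ps − 8) = 517 - 8Ps. Setting this equal to supply: 517 - 8Ps = -189 + 8.5Ps, so Ps = 1412/33.
Buyers pay Pb = 1412/33 − 8 = 1148/33; x' = -189 + 8.5·(1412/33) = 5765/33.
The subsidy expands output by 5765/33 − 1559/11 = 1088/33 past the efficient level; on those units the gap between marginal cost and willingness to pay runs from 0 up to 8.
DWL = ½ × 8 × 1088/33 = 4352/33.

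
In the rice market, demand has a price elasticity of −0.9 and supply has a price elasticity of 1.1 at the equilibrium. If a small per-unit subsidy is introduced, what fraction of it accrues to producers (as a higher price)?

For a small subsidy around the equilibrium, the benefit split depends on the relative slopes, which at a point are proportional to the elasticities.
Buyer share = εs/(εs + |εd|) = 1.1/(1.1 + 0.9) = 0.55; seller share = |εd|/(εs + |εd|) = 0.45.
So producers capture 0.45 of the subsidy.

Producer share = 0.45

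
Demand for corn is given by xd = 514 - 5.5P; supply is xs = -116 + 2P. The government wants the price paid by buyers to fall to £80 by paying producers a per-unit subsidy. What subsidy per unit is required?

At a buyer price of 80, quantity demanded is 514 − 5.5·80 = 74.
Sellers supply 74 only when they receive Ps with -116 + 2·Ps = 74, i.e. Ps = 95.
s = Ps − Pb = 95 − 80 = 15.

Required subsidy s = £15 per unit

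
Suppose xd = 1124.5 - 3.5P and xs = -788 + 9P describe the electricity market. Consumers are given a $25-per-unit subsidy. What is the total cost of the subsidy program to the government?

Government cost = $16300

Pre-subsidy: 1124.5 - 3.5P = -788 + 9P gives P* = 153, x* = 589.
With the rebate, buyers effectively pay Pb = Ps − 25, where Ps is the price sellers receive.
Demand in terms of Ps becomes xd = 1124.5 − 3.5(Ps − 25) = 1212 - 3.5Ps. Setting this equal to supply: 1212 - 3.5Ps = -788 + 9Ps, so Ps = 160.
Buyers pay Pb = 160 − 25 = 135; x' = -788 + 9·160 = 652.
Government outlay = subsidy × quantity = 25 × 652 = 16300.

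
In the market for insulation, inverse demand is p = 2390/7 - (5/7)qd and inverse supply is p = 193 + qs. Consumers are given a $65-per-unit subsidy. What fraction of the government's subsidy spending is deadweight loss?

Pre-subsidy: 2390/7 - (5/7)q = 193 + q gives q* = 1039/12 and p* = 3355/12.
With the rebate, buyers effectively pay pb = ps − 65, where ps is the price sellers receive.
On the curves, pb = 2390/7 - (5/7)q and ps = 193 + q; the wedge ps − pb = 65 gives 193 + q − (2390/7 - (5/7)q) = 65, so q' = 124.5.
Then pb = 2390/7 − (5/7)·124.5 = 252.5 and ps = 193 + 1·124.5 = 317.5.
ΔCS = ½(1039/12 + 124.5)(3355/12 − 252.5) = 823225/288; ΔPS = ½(1039/12 + 124.5)(317.5 − 3355/12) = 1152515/288.
Government spending = 65 × 124.5 = 8092.5.
DWL = ½ × 65 × (124.5 − 1039/12) = 29575/24; fraction = (29575/24) / 8092.5 = 455/2988.

DWL / government spending = 455/2988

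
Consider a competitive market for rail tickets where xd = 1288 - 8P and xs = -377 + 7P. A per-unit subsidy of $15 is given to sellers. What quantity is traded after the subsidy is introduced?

x' = 456

Pre-subsidy: 1288 - 8P = -377 + 7P gives P* = 111, x* = 400.
With the subsidy, sellers receive Ps = Pb + 15 for each unit, where Pb is the price buyers pay.
Supply in terms of Pb becomes xs = -377 + 7(Pb + 15) = -272 + 7Pb. Setting this equal to demand: 1288 - 8Pb = -272 + 7Pb, so Pb = 104.
Sellers receive Ps = 104 + 15 = 119; x' = 1288 − 8·104 = 456.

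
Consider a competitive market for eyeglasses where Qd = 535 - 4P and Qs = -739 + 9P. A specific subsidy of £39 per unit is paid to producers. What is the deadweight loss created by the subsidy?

Pre-subsidy: 535 - 4P = -739 + 9P gives P* = 98, Q* = 143.
With the subsidy, sellers receive Ps = Pb + 39 for each unit, where Pb is the price buyers pay.
Supply in terms of Pb becomes Qs = -739 + 9(Pb + 39) = -388 + 9Pb. Setting this equal to demand: 535 - 4Pb = -388 + 9Pb, so Pb = 71.
Sellers receive Ps = 71 + 39 = 110; Q' = 535 − 4·71 = 251.
The subsidy expands output by 251 − 143 = 108 past the efficient level; on those units the gap between marginal cost and willingness to pay runs from 0 up to 39.
DWL = ½ × 39 × 108 = 2106.

Deadweight loss = £2106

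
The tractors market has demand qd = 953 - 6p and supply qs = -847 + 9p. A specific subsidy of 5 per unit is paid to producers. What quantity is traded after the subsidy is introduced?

q' = 251

Pre-subsidy: 953 - 6p = -847 + 9p gives p* = 120, q* = 233.
With the subsidy, sellers receive ps = pb + 5 for each unit, where pb is the price buyers pay.
Supply in terms of pb becomes qs = -847 + 9(pb + 5) = -802 + 9pb. Setting this equal to demand: 953 - 6pb = -802 + 9pb, so pb = 117.
Sellers receive ps = 117 + 5 = 122; q' = 953 − 6·117 = 251.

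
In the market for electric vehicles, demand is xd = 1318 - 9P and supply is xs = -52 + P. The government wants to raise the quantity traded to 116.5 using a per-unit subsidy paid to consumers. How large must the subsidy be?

Required subsidy s = 35 per unit

At x = 116.5, invert demand for the buyer price: Pb = (1318 − 116.5)/9 = 133.5; invert supply for the seller price: Ps = (116.5 − (-52))/1 = 168.5.
The subsidy must fill the gap: s = Ps − Pb = 168.5 − 133.5 = 35.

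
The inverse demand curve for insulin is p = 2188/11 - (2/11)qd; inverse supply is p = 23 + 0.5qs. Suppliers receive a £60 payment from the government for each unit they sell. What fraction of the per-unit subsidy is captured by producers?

Pre-subsidy: 2188/11 - (2/11)q = 23 + 0.5q gives q* = 258 and p* = 152.
With the subsidy, sellers receive ps = pb + 60 for each unit, where pb is the price buyers pay.
On the curves, pb = 2188/11 - (2/11)q and ps = 23 + 0.5q; the wedge ps − pb = 60 gives 23 + 0.5q − (2188/11 - (2/11)q) = 60, so q' = 346.
Then pb = 2188/11 − (2/11)·346 = 136 and ps = 23 + 0.5·346 = 196.
Buyers' price falls by p* − pb = 152 − 136 = 16; sellers' price rises by ps − p* = 196 − 152 = 44.
So producers capture 44/60 = 11/15 of each unit of subsidy.

Producer share = 11/15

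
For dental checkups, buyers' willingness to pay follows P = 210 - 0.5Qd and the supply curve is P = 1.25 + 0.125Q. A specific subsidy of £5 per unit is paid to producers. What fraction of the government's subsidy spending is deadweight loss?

Pre-subsidy: 210 - 0.5Q = 1.25 + 0.125Q gives Q* = 334 and P* = 43.
With the subsidy, sellers receive Ps = Pb + 5 for each unit, where Pb is the price buyers pay.
On the curves, Pb = 210 - 0.5Q and Ps = 1.25 + 0.125Q; the wedge Ps − Pb = 5 gives 1.25 + 0.125Q − (210 - 0.5Q) = 5, so Q' = 342.
Then Pb = 210 − 0.5·342 = 39 and Ps = 1.25 + 0.125·342 = 44.
ΔCS = ½(334 + 342)(43 − 39) = 1352; ΔPS = ½(334 + 342)(44 − 43) = 338.
Government spending = 5 × 342 = 1710.
DWL = ½ × 5 × (342 − 334) = 20; fraction = 20 / 1710 = 2/171.

DWL / government spending = 2/171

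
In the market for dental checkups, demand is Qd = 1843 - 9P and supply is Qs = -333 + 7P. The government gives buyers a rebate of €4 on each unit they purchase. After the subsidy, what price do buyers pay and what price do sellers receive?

Pre-subsidy: 1843 - 9P = -333 + 7P gives P* = 136, Q* = 619.
With the rebate, buyers effectively pay Pb = Ps − 4, where Ps is the price sellers receive.
Demand in terms of Ps becomes Qd = 1843 − 9(Ps − 4) = 1879 - 9Ps. Setting this equal to supply: 1879 - 9Ps = -333 + 7Ps, so Ps = 138.25.
Buyers pay Pb = 138.25 − 4 = 134.25; Q' = -333 + 7·138.25 = 634.75.

Buyers pay €134.25; sellers receive €138.25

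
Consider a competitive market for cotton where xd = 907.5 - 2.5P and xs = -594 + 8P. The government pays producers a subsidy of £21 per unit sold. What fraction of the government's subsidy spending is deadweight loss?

DWL / government spending = 2/59

Pre-subsidy: 907.5 - 2.5P = -594 + 8P gives P* = 143, x* = 550.
With the subsidy, sellers receive Ps = Pb + 21 for each unit, where Pb is the price buyers pay.
Supply in terms of Pb becomes xs = -594 + 8(Pb + 21) = -426 + 8Pb. Setting this equal to demand: 907.5 - 2.5Pb = -426 + 8Pb, so Pb = 127.
Sellers receive Ps = 127 + 21 = 148; x' = 907.5 − 2.5·127 = 590.
ΔCS = ½(550 + 590)(143 − 127) = 9120; ΔPS = ½(550 + 590)(148 − 143) = 2850.
Government spending = 21 × 590 = 12390.
DWL = ½ × 21 × (590 − 550) = 420; fraction = 420 / 12390 = 2/59.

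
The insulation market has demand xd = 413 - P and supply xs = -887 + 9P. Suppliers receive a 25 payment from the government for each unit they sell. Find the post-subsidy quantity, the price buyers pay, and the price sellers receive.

x' = 305.5; buyers pay 107.5; sellers receive 132.5

Pre-subsidy: 413 - P = -887 + 9P gives P* = 130, x* = 283.
With the subsidy, sellers receive Ps = Pb + 25 for each unit, where Pb is the price buyers pay.
Supply in terms of Pb becomes xs = -887 + 9(Pb + 25) = -662 + 9Pb. Setting this equal to demand: 413 - Pb = -662 + 9Pb, so Pb = 107.5.
Sellers receive Ps = 107.5 + 25 = 132.5; x' = 413 − 1·107.5 = 305.5.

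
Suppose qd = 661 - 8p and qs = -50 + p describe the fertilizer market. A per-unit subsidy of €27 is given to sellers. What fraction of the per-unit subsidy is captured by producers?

Producer share = 8/9

Pre-subsidy: 661 - 8p = -50 + p gives p* = 79, q* = 29.
With the subsidy, sellers receive ps = pb + 27 for each unit, where pb is the price buyers pay.
Supply in terms of pb becomes qs = -50 + 1(pb + 27) = -23 + pb. Setting this equal to demand: 661 - 8pb = -23 + pb, so pb = 76.
Sellers receive ps = 76 + 27 = 103; q' = 661 − 8·76 = 53.
Buyers' price falls by p* − pb = 79 − 76 = 3; sellers' price rises by ps − p* = 103 − 79 = 24.
So producers capture 24/27 = 8/9 of each unit of subsidy.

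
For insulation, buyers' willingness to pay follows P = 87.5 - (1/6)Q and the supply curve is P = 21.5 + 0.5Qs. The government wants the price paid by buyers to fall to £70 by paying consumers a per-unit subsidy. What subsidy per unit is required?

At a buyer price of 70, quantity demanded is 525 − 6·70 = 105.
Sellers supply 105 only when they receive Ps = 21.5 + 0.5·105 = 74.
s = Ps − Pb = 74 − 70 = 4.

Required subsidy s = £4 per unit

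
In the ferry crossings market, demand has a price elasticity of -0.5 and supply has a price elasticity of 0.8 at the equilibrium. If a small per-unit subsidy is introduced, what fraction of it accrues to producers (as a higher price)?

For a small subsidy around the equilibrium, the benefit split depends on the relative slopes, which at a point are proportional to the elasticities.
Buyer share = εs/(εs + |εd|) = 0.8/(0.8 + 0.5) = 8/13; seller share = |εd|/(εs + |εd|) = 5/13.
So producers capture 5/13 of the subsidy.

Producer share = 5/13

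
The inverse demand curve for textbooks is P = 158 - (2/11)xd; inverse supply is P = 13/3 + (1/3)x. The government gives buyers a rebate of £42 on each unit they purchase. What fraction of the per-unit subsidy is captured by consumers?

Pre-subsidy: 158 - (2/11)x = 13/3 + (1/3)x gives x* = 5071/17 and P* = 1764/17.
With the rebate, buyers effectively pay Pb = Ps − 42, where Ps is the price sellers receive.
On the curves, Pb = 158 - (2/11)x and Ps = 13/3 + (1/3)x; the wedge Ps − Pb = 42 gives 13/3 + (1/3)x − (158 - (2/11)x) = 42, so x' = 6457/17.
Then Pb = 158 − (2/11)·(6457/17) = 1512/17 and Ps = 13/3 + (1/3)·(6457/17) = 2226/17.
Buyers' price falls by P* − Pb = 1764/17 − 1512/17 = 252/17; sellers' price rises by Ps − P* = 2226/17 − 1764/17 = 462/17.
So consumers capture (252/17)/42 = 6/17 of each unit of subsidy.

Consumer share = 6/17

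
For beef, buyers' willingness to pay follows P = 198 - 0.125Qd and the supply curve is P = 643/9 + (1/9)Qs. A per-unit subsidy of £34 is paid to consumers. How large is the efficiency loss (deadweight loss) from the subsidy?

Pre-subsidy: 198 - 0.125Q = 643/9 + (1/9)Q gives Q* = 536 and P* = 131.
With the rebate, buyers effectively pay Pb = Ps − 34, where Ps is the price sellers receive.
On the curves, Pb = 198 - 0.125Q and Ps = 643/9 + (1/9)Q; the wedge Ps − Pb = 34 gives 643/9 + (1/9)Q − (198 - 0.125Q) = 34, so Q' = 680.
Then Pb = 198 − 0.125·680 = 113 and Ps = 643/9 + (1/9)·680 = 147.
The subsidy expands output by 680 − 536 = 144 past the efficient level; on those units the gap between marginal cost and willingness to pay runs from 0 up to 34.
DWL = ½ × 34 × 144 = 2448.

Deadweight loss = £2448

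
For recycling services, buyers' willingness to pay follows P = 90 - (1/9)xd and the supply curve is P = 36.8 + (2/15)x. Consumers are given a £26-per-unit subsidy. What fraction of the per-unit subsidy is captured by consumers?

Consumer share = 5/11

Pre-subsidy: 90 - (1/9)x = 36.8 + (2/15)x gives x* = 2394/11 and P* = 724/11.
With the rebate, buyers effectively pay Pb = Ps − 26, where Ps is the price sellers receive.
On the curves, Pb = 90 - (1/9)x and Ps = 36.8 + (2/15)x; the wedge Ps − Pb = 26 gives 36.8 + (2/15)x − (90 - (1/9)x) = 26, so x' = 324.
Then Pb = 90 − (1/9)·324 = 54 and Ps = 36.8 + (2/15)·324 = 80.
Buyers' price falls by P* − Pb = 724/11 − 54 = 130/11; sellers' price rises by Ps − P* = 80 − 724/11 = 156/11.
So consumers capture (130/11)/26 = 5/11 of each unit of subsidy.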